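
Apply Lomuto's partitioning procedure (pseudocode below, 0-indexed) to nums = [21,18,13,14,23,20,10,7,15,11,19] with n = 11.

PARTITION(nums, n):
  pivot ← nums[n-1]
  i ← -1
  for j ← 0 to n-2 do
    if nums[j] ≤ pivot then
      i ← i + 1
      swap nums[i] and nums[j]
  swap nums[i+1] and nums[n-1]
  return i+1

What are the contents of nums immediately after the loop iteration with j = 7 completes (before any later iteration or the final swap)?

pivot = nums[10] = 19; i = -1
j=0: nums[0]=21 > 19 → no swap
j=1: nums[1]=18 ≤ 19 → i=0, swap nums[0],nums[1] → [18,21,13,14,23,20,10,7,15,11,19]
j=2: nums[2]=13 ≤ 19 → i=1, swap nums[1],nums[2] → [18,13,21,14,23,20,10,7,15,11,19]
j=3: nums[3]=14 ≤ 19 → i=2, swap nums[2],nums[3] → [18,13,14,21,23,20,10,7,15,11,19]
j=4: nums[4]=23 > 19 → no swap
j=5: nums[5]=20 > 19 → no swap
j=6: nums[6]=10 ≤ 19 → i=3, swap nums[3],nums[6] → [18,13,14,10,23,20,21,7,15,11,19]
j=7: nums[7]=7 ≤ 19 → i=4, swap nums[4],nums[7] → [18,13,14,10,7,20,21,23,15,11,19]
(after j=7) nums = [18,13,14,10,7,20,21,23,15,11,19]

[18,13,14,10,7,20,21,23,15,11,19]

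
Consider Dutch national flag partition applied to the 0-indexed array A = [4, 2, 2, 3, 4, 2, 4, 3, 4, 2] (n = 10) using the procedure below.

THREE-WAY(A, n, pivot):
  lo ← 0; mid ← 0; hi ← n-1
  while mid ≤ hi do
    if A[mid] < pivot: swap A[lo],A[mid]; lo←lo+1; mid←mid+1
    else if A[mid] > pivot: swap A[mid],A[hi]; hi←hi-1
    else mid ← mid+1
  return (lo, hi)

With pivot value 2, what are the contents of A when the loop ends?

lo=0 mid=0 hi=9
4>2: swap(0,9), hi=8 ⇒ [2, 2, 2, 3, 4, 2, 4, 3, 4, 4]
2=2: mid=1
2=2: mid=2
2=2: mid=3
3>2: swap(3,8), hi=7 ⇒ [2, 2, 2, 4, 4, 2, 4, 3, 3, 4]
4>2: swap(3,7), hi=6 ⇒ [2, 2, 2, 3, 4, 2, 4, 4, 3, 4]
3>2: swap(3,6), hi=5 ⇒ [2, 2, 2, 4, 4, 2, 3, 4, 3, 4]
4>2: swap(3,5), hi=4 ⇒ [2, 2, 2, 2, 4, 4, 3, 4, 3, 4]
2=2: mid=4
4>2: swap(4,4), hi=3 ⇒ [2, 2, 2, 2, 4, 4, 3, 4, 3, 4]
done. lo=0 hi=3; A=[2, 2, 2, 2, 4, 4, 3, 4, 3, 4]

[2, 2, 2, 2, 4, 4, 3, 4, 3, 4]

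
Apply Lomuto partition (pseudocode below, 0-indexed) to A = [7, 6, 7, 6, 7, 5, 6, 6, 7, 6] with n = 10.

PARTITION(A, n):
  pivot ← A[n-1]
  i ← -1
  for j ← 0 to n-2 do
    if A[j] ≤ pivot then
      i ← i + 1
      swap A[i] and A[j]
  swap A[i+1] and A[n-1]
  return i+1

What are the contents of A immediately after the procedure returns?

pivot = A[9] = 6; i = -1
j=0: A[0]=7 > 6 → no swap
j=1: A[1]=6 ≤ 6 → i=0, swap A[0],A[1] → [6, 7, 7, 6, 7, 5, 6, 6, 7, 6]
j=2: A[2]=7 > 6 → no swap
j=3: A[3]=6 ≤ 6 → i=1, swap A[1],A[3] → [6, 6, 7, 7, 7, 5, 6, 6, 7, 6]
j=4: A[4]=7 > 6 → no swap
j=5: A[5]=5 ≤ 6 → i=2, swap A[2],A[5] → [6, 6, 5, 7, 7, 7, 6, 6, 7, 6]
j=6: A[6]=6 ≤ 6 → i=3, swap A[3],A[6] → [6, 6, 5, 6, 7, 7, 7, 6, 7, 6]
j=7: A[7]=6 ≤ 6 → i=4, swap A[4],A[7] → [6, 6, 5, 6, 6, 7, 7, 7, 7, 6]
j=8: A[8]=7 > 6 → no swap
final swap A[5],A[9] → [6, 6, 5, 6, 6, 6, 7, 7, 7, 7]; return 5

[6, 6, 5, 6, 6, 6, 7, 7, 7, 7]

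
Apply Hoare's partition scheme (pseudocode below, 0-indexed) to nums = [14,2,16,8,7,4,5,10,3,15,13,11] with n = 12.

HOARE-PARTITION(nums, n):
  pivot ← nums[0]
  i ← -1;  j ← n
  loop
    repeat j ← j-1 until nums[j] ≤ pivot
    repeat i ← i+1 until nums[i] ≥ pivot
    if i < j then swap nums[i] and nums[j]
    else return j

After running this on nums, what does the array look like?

pivot=14
j stops at 11 (11), i stops at 0 (14); swap ⇒ [11,2,16,8,7,4,5,10,3,15,13,14]
j stops at 10 (13), i stops at 2 (16); swap ⇒ [11,2,13,8,7,4,5,10,3,15,16,14]
j stops at 8, i stops at 9; i≥j ⇒ return 8. nums=[11,2,13,8,7,4,5,10,3,15,16,14]

[11,2,13,8,7,4,5,10,3,15,16,14]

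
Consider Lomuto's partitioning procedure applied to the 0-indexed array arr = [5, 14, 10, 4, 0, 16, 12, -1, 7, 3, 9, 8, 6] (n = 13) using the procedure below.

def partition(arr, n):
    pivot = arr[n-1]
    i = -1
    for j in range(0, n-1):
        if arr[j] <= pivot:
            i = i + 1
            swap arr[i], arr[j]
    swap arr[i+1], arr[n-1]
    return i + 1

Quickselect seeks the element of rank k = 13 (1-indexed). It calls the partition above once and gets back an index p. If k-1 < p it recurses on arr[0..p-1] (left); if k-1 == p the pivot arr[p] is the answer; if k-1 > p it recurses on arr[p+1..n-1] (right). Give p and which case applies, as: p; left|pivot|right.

5; right

pivot = arr[12] = 6; i = -1
j=0: arr[0]=5 ≤ 6 → i=0, swap arr[0],arr[0] (no change) → [5, 14, 10, 4, 0, 16, 12, -1, 7, 3, 9, 8, 6]
j=1: arr[1]=14 > 6 → no swap
j=2: arr[2]=10 > 6 → no swap
j=3: arr[3]=4 ≤ 6 → i=1, swap arr[1],arr[3] → [5, 4, 10, 14, 0, 16, 12, -1, 7, 3, 9, 8, 6]
j=4: arr[4]=0 ≤ 6 → i=2, swap arr[2],arr[4] → [5, 4, 0, 14, 10, 16, 12, -1, 7, 3, 9, 8, 6]
j=5: arr[5]=16 > 6 → no swap
j=6: arr[6]=12 > 6 → no swap
j=7: arr[7]=-1 ≤ 6 → i=3, swap arr[3],arr[7] → [5, 4, 0, -1, 10, 16, 12, 14, 7, 3, 9, 8, 6]
j=8: arr[8]=7 > 6 → no swap
j=9: arr[9]=3 ≤ 6 → i=4, swap arr[4],arr[9] → [5, 4, 0, -1, 3, 16, 12, 14, 7, 10, 9, 8, 6]
j=10: arr[10]=9 > 6 → no swap
j=11: arr[11]=8 > 6 → no swap
final swap arr[5],arr[12] → [5, 4, 0, -1, 3, 6, 12, 14, 7, 10, 9, 8, 16]; return 5
p = 5; k-1 = 12 > 5 ⇒ right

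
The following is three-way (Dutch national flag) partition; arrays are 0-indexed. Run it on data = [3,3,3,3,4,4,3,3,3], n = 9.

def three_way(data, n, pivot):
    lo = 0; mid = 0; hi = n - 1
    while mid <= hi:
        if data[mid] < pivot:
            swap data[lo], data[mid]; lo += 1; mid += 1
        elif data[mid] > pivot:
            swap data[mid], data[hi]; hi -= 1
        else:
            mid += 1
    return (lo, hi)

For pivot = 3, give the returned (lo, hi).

(0, 6)

pivot = 3; lo=0, mid=0, hi=8
data[mid]=3=3: mid=1
data[mid]=3=3: mid=2
data[mid]=3=3: mid=3
data[mid]=3=3: mid=4
data[mid]=4>3: swap data[4],data[8]; hi=7 → [3,3,3,3,3,4,3,3,4]
data[mid]=3=3: mid=5
data[mid]=4>3: swap data[5],data[7]; hi=6 → [3,3,3,3,3,3,3,4,4]
data[mid]=3=3: mid=6
data[mid]=3=3: mid=7
end: lo=0, hi=6; data = [3,3,3,3,3,3,3,4,4]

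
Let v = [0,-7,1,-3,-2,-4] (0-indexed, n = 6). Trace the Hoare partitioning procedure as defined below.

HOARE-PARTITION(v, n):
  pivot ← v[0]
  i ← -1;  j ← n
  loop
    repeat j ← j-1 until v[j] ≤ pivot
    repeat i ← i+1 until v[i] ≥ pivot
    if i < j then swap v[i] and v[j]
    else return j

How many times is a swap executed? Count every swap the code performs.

2

pivot=0
j stops at 5 (-4), i stops at 0 (0); swap ⇒ [-4,-7,1,-3,-2,0]
j stops at 4 (-2), i stops at 2 (1); swap ⇒ [-4,-7,-2,-3,1,0]
j stops at 3, i stops at 4; i≥j ⇒ return 3. v=[-4,-7,-2,-3,1,0]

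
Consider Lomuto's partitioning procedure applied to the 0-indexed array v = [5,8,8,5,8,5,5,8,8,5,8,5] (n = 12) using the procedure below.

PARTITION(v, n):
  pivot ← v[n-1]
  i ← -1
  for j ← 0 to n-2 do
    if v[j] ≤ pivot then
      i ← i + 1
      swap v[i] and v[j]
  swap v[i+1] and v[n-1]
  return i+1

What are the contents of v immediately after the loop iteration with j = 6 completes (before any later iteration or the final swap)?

pivot = v[11] = 5; i = -1
j=0: v[0]=5 ≤ 5 → i=0, swap v[0],v[0] (no change) → [5,8,8,5,8,5,5,8,8,5,8,5]
j=1: v[1]=8 > 5 → no swap
j=2: v[2]=8 > 5 → no swap
j=3: v[3]=5 ≤ 5 → i=1, swap v[1],v[3] → [5,5,8,8,8,5,5,8,8,5,8,5]
j=4: v[4]=8 > 5 → no swap
j=5: v[5]=5 ≤ 5 → i=2, swap v[2],v[5] → [5,5,5,8,8,8,5,8,8,5,8,5]
j=6: v[6]=5 ≤ 5 → i=3, swap v[3],v[6] → [5,5,5,5,8,8,8,8,8,5,8,5]
(after j=6) v = [5,5,5,5,8,8,8,8,8,5,8,5]

[5,5,5,5,8,8,8,8,8,5,8,5]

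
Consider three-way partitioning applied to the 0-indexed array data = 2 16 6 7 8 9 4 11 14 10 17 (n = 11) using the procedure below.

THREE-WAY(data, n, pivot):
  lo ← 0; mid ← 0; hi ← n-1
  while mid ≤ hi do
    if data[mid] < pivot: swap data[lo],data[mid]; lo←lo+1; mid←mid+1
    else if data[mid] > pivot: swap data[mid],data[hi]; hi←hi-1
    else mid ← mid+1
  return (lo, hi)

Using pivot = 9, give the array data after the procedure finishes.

2 4 6 7 8 9 11 14 10 17 16

pivot = 9; lo=0, mid=0, hi=10
data[mid]=2<9: swap data[0],data[0]; lo=1,mid=1 → 2 16 6 7 8 9 4 11 14 10 17
data[mid]=16>9: swap data[1],data[10]; hi=9 → 2 17 6 7 8 9 4 11 14 10 16
data[mid]=17>9: swap data[1],data[9]; hi=8 → 2 10 6 7 8 9 4 11 14 17 16
data[mid]=10>9: swap data[1],data[8]; hi=7 → 2 14 6 7 8 9 4 11 10 17 16
data[mid]=14>9: swap data[1],data[7]; hi=6 → 2 11 6 7 8 9 4 14 10 17 16
data[mid]=11>9: swap data[1],data[6]; hi=5 → 2 4 6 7 8 9 11 14 10 17 16
data[mid]=4<9: swap data[1],data[1]; lo=2,mid=2 → 2 4 6 7 8 9 11 14 10 17 16
data[mid]=6<9: swap data[2],data[2]; lo=3,mid=3 → 2 4 6 7 8 9 11 14 10 17 16
data[mid]=7<9: swap data[3],data[3]; lo=4,mid=4 → 2 4 6 7 8 9 11 14 10 17 16
data[mid]=8<9: swap data[4],data[4]; lo=5,mid=5 → 2 4 6 7 8 9 11 14 10 17 16
data[mid]=9=9: mid=6
end: lo=5, hi=5; data = 2 4 6 7 8 9 11 14 10 17 16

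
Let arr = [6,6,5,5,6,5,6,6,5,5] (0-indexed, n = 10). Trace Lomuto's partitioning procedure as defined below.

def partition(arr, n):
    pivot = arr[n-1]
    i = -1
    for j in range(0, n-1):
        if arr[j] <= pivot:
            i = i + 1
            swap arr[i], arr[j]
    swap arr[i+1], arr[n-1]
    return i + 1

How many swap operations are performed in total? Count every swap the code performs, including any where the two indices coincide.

pivot = arr[9] = 5; i = -1
j=0: arr[0]=6 > 5 → no swap
j=1: arr[1]=6 > 5 → no swap
j=2: arr[2]=5 ≤ 5 → i=0, swap arr[0],arr[2] → [5,6,6,5,6,5,6,6,5,5]
j=3: arr[3]=5 ≤ 5 → i=1, swap arr[1],arr[3] → [5,5,6,6,6,5,6,6,5,5]
j=4: arr[4]=6 > 5 → no swap
j=5: arr[5]=5 ≤ 5 → i=2, swap arr[2],arr[5] → [5,5,5,6,6,6,6,6,5,5]
j=6: arr[6]=6 > 5 → no swap
j=7: arr[7]=6 > 5 → no swap
j=8: arr[8]=5 ≤ 5 → i=3, swap arr[3],arr[8] → [5,5,5,5,6,6,6,6,6,5]
final swap arr[4],arr[9] → [5,5,5,5,5,6,6,6,6,6]; return 4

5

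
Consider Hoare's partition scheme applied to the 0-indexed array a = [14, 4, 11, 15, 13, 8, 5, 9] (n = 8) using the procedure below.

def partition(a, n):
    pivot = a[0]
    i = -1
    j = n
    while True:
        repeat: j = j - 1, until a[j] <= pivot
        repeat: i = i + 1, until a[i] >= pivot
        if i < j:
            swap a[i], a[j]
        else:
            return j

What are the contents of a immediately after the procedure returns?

pivot = a[0] = 14; i = -1, j = 8
j→7 (a[7]=9≤14), i→0 (a[0]=14≥14); i<j, swap → [9, 4, 11, 15, 13, 8, 5, 14]
j→6 (a[6]=5≤14), i→3 (a[3]=15≥14); i<j, swap → [9, 4, 11, 5, 13, 8, 15, 14]
j→5, i→6; i≥j, return j=5. a = [9, 4, 11, 5, 13, 8, 15, 14]

[9, 4, 11, 5, 13, 8, 15, 14]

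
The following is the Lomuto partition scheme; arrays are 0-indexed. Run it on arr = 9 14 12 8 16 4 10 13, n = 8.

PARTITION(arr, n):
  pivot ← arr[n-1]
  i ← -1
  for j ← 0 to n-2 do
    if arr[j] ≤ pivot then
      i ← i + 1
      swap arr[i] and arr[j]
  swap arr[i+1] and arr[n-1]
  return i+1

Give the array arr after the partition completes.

9 12 8 4 10 13 16 14

pivot = arr[7] = 13; i = -1
j=0: arr[0]=9 ≤ 13 → i=0, swap arr[0],arr[0] (no change) → 9 14 12 8 16 4 10 13
j=1: arr[1]=14 > 13 → no swap
j=2: arr[2]=12 ≤ 13 → i=1, swap arr[1],arr[2] → 9 12 14 8 16 4 10 13
j=3: arr[3]=8 ≤ 13 → i=2, swap arr[2],arr[3] → 9 12 8 14 16 4 10 13
j=4: arr[4]=16 > 13 → no swap
j=5: arr[5]=4 ≤ 13 → i=3, swap arr[3],arr[5] → 9 12 8 4 16 14 10 13
j=6: arr[6]=10 ≤ 13 → i=4, swap arr[4],arr[6] → 9 12 8 4 10 14 16 13
final swap arr[5],arr[7] → 9 12 8 4 10 13 16 14; return 5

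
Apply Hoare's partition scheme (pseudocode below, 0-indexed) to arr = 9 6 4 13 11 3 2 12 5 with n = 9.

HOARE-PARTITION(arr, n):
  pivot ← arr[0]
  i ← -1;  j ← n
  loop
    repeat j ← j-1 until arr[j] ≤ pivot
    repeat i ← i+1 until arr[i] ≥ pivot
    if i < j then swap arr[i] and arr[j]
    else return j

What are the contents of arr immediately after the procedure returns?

pivot=9
j stops at 8 (5), i stops at 0 (9); swap ⇒ 5 6 4 13 11 3 2 12 9
j stops at 6 (2), i stops at 3 (13); swap ⇒ 5 6 4 2 11 3 13 12 9
j stops at 5 (3), i stops at 4 (11); swap ⇒ 5 6 4 2 3 11 13 12 9
j stops at 4, i stops at 5; i≥j ⇒ return 4. arr=5 6 4 2 3 11 13 12 9

5 6 4 2 3 11 13 12 9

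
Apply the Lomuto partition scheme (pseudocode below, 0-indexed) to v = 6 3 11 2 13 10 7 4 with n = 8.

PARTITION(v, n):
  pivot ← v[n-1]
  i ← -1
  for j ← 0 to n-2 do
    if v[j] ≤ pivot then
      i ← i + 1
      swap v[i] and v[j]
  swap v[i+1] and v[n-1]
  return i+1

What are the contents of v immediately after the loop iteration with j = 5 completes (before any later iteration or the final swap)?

pivot = v[7] = 4; i = -1
j=0: v[0]=6 > 4 → no swap
j=1: v[1]=3 ≤ 4 → i=0, swap v[0],v[1] → 3 6 11 2 13 10 7 4
j=2: v[2]=11 > 4 → no swap
j=3: v[3]=2 ≤ 4 → i=1, swap v[1],v[3] → 3 2 11 6 13 10 7 4
j=4: v[4]=13 > 4 → no swap
j=5: v[5]=10 > 4 → no swap
(after j=5) v = 3 2 11 6 13 10 7 4

3 2 11 6 13 10 7 4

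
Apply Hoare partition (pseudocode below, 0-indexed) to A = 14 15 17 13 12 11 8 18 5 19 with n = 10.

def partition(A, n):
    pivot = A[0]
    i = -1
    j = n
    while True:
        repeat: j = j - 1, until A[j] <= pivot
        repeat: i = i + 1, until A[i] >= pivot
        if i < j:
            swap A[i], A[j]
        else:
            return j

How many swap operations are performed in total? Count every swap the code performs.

3

pivot = A[0] = 14; i = -1, j = 10
j→8 (A[8]=5≤14), i→0 (A[0]=14≥14); i<j, swap → 5 15 17 13 12 11 8 18 14 19
j→6 (A[6]=8≤14), i→1 (A[1]=15≥14); i<j, swap → 5 8 17 13 12 11 15 18 14 19
j→5 (A[5]=11≤14), i→2 (A[2]=17≥14); i<j, swap → 5 8 11 13 12 17 15 18 14 19
j→4, i→5; i≥j, return j=4. A = 5 8 11 13 12 17 15 18 14 19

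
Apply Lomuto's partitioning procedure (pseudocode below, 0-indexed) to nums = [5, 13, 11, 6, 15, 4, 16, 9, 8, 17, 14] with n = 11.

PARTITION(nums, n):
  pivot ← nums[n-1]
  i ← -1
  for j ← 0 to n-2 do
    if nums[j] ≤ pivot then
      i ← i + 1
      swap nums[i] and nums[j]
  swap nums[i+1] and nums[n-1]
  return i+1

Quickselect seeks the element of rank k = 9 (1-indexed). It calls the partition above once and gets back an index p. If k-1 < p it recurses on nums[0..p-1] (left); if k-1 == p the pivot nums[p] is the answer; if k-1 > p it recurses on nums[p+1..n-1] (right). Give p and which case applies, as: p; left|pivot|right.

7; right

pivot=14, i=-1
j=0: 5≤14, i=0, swap(0,0) ⇒ [5, 13, 11, 6, 15, 4, 16, 9, 8, 17, 14]
j=1: 13≤14, i=1, swap(1,1) ⇒ [5, 13, 11, 6, 15, 4, 16, 9, 8, 17, 14]
j=2: 11≤14, i=2, swap(2,2) ⇒ [5, 13, 11, 6, 15, 4, 16, 9, 8, 17, 14]
j=3: 6≤14, i=3, swap(3,3) ⇒ [5, 13, 11, 6, 15, 4, 16, 9, 8, 17, 14]
j=4: 15>14, skip
j=5: 4≤14, i=4, swap(4,5) ⇒ [5, 13, 11, 6, 4, 15, 16, 9, 8, 17, 14]
j=6: 16>14, skip
j=7: 9≤14, i=5, swap(5,7) ⇒ [5, 13, 11, 6, 4, 9, 16, 15, 8, 17, 14]
j=8: 8≤14, i=6, swap(6,8) ⇒ [5, 13, 11, 6, 4, 9, 8, 15, 16, 17, 14]
j=9: 17>14, skip
swap(7,10) ⇒ [5, 13, 11, 6, 4, 9, 8, 14, 16, 17, 15]; return 7
p = 7; k-1 = 8 > 7 ⇒ right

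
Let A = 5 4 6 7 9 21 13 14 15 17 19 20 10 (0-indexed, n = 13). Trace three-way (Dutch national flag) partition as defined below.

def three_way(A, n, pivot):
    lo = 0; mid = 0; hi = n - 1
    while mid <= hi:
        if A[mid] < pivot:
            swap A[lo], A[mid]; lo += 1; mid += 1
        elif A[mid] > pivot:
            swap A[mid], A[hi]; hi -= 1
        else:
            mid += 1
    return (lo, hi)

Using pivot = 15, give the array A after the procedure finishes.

5 4 6 7 9 10 13 14 15 19 20 17 21

lo=0 mid=0 hi=12
5<15: swap(0,0), lo=1 mid=1 ⇒ 5 4 6 7 9 21 13 14 15 17 19 20 10
4<15: swap(1,1), lo=2 mid=2 ⇒ 5 4 6 7 9 21 13 14 15 17 19 20 10
6<15: swap(2,2), lo=3 mid=3 ⇒ 5 4 6 7 9 21 13 14 15 17 19 20 10
7<15: swap(3,3), lo=4 mid=4 ⇒ 5 4 6 7 9 21 13 14 15 17 19 20 10
9<15: swap(4,4), lo=5 mid=5 ⇒ 5 4 6 7 9 21 13 14 15 17 19 20 10
21>15: swap(5,12), hi=11 ⇒ 5 4 6 7 9 10 13 14 15 17 19 20 21
10<15: swap(5,5), lo=6 mid=6 ⇒ 5 4 6 7 9 10 13 14 15 17 19 20 21
13<15: swap(6,6), lo=7 mid=7 ⇒ 5 4 6 7 9 10 13 14 15 17 19 20 21
14<15: swap(7,7), lo=8 mid=8 ⇒ 5 4 6 7 9 10 13 14 15 17 19 20 21
15=15: mid=9
17>15: swap(9,11), hi=10 ⇒ 5 4 6 7 9 10 13 14 15 20 19 17 21
20>15: swap(9,10), hi=9 ⇒ 5 4 6 7 9 10 13 14 15 19 20 17 21
19>15: swap(9,9), hi=8 ⇒ 5 4 6 7 9 10 13 14 15 19 20 17 21
done. lo=8 hi=8; A=5 4 6 7 9 10 13 14 15 19 20 17 21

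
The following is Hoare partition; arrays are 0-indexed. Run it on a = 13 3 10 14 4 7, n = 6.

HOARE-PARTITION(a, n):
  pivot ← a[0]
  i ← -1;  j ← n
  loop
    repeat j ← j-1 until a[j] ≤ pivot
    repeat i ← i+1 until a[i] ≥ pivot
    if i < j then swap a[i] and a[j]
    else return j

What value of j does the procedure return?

pivot = a[0] = 13; i = -1, j = 6
j→5 (a[5]=7≤13), i→0 (a[0]=13≥13); i<j, swap → 7 3 10 14 4 13
j→4 (a[4]=4≤13), i→3 (a[3]=14≥13); i<j, swap → 7 3 10 4 14 13
j→3, i→4; i≥j, return j=3. a = 7 3 10 4 14 13

3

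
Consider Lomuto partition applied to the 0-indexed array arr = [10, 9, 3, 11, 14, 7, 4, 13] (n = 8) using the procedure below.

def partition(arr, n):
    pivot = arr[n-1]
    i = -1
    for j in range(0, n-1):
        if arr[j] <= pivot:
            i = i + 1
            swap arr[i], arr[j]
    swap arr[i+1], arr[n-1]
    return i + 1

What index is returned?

pivot = arr[7] = 13; i = -1
j=0: arr[0]=10 ≤ 13 → i=0, swap arr[0],arr[0] (no change) → [10, 9, 3, 11, 14, 7, 4, 13]
j=1: arr[1]=9 ≤ 13 → i=1, swap arr[1],arr[1] (no change) → [10, 9, 3, 11, 14, 7, 4, 13]
j=2: arr[2]=3 ≤ 13 → i=2, swap arr[2],arr[2] (no change) → [10, 9, 3, 11, 14, 7, 4, 13]
j=3: arr[3]=11 ≤ 13 → i=3, swap arr[3],arr[3] (no change) → [10, 9, 3, 11, 14, 7, 4, 13]
j=4: arr[4]=14 > 13 → no swap
j=5: arr[5]=7 ≤ 13 → i=4, swap arr[4],arr[5] → [10, 9, 3, 11, 7, 14, 4, 13]
j=6: arr[6]=4 ≤ 13 → i=5, swap arr[5],arr[6] → [10, 9, 3, 11, 7, 4, 14, 13]
final swap arr[6],arr[7] → [10, 9, 3, 11, 7, 4, 13, 14]; return 6

6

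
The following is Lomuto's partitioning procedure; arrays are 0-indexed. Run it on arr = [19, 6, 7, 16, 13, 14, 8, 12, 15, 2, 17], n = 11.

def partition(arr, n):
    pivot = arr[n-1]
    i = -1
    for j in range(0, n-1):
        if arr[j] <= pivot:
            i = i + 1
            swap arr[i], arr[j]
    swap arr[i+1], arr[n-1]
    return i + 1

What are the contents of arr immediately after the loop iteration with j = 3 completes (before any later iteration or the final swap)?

[6, 7, 16, 19, 13, 14, 8, 12, 15, 2, 17]

pivot = arr[10] = 17; i = -1
j=0: arr[0]=19 > 17 → no swap
j=1: arr[1]=6 ≤ 17 → i=0, swap arr[0],arr[1] → [6, 19, 7, 16, 13, 14, 8, 12, 15, 2, 17]
j=2: arr[2]=7 ≤ 17 → i=1, swap arr[1],arr[2] → [6, 7, 19, 16, 13, 14, 8, 12, 15, 2, 17]
j=3: arr[3]=16 ≤ 17 → i=2, swap arr[2],arr[3] → [6, 7, 16, 19, 13, 14, 8, 12, 15, 2, 17]
(after j=3) arr = [6, 7, 16, 19, 13, 14, 8, 12, 15, 2, 17]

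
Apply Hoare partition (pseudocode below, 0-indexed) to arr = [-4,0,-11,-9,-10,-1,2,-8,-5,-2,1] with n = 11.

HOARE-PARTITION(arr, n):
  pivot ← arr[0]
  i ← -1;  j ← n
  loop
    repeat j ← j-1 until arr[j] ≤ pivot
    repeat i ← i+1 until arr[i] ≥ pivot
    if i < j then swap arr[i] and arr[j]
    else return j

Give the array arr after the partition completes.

[-5,-8,-11,-9,-10,-1,2,0,-4,-2,1]

pivot = arr[0] = -4; i = -1, j = 11
j→8 (arr[8]=-5≤-4), i→0 (arr[0]=-4≥-4); i<j, swap → [-5,0,-11,-9,-10,-1,2,-8,-4,-2,1]
j→7 (arr[7]=-8≤-4), i→1 (arr[1]=0≥-4); i<j, swap → [-5,-8,-11,-9,-10,-1,2,0,-4,-2,1]
j→4, i→5; i≥j, return j=4. arr = [-5,-8,-11,-9,-10,-1,2,0,-4,-2,1]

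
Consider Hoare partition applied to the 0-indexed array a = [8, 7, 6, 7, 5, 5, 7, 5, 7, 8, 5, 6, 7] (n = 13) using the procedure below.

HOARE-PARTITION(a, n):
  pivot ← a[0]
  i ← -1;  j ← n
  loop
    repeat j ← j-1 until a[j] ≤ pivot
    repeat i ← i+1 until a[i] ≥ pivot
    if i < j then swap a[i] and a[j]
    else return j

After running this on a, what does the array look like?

[7, 7, 6, 7, 5, 5, 7, 5, 7, 6, 5, 8, 8]

pivot = a[0] = 8; i = -1, j = 13
j→12 (a[12]=7≤8), i→0 (a[0]=8≥8); i<j, swap → [7, 7, 6, 7, 5, 5, 7, 5, 7, 8, 5, 6, 8]
j→11 (a[11]=6≤8), i→9 (a[9]=8≥8); i<j, swap → [7, 7, 6, 7, 5, 5, 7, 5, 7, 6, 5, 8, 8]
j→10, i→11; i≥j, return j=10. a = [7, 7, 6, 7, 5, 5, 7, 5, 7, 6, 5, 8, 8]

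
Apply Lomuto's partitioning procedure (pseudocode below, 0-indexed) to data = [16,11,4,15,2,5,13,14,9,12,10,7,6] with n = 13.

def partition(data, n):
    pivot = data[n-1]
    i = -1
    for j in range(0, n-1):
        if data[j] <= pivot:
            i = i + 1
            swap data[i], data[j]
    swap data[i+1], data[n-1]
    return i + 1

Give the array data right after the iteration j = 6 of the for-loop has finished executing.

[4,2,5,15,11,16,13,14,9,12,10,7,6]

pivot=6, i=-1
j=0: 16>6, skip
j=1: 11>6, skip
j=2: 4≤6, i=0, swap(0,2) ⇒ [4,11,16,15,2,5,13,14,9,12,10,7,6]
j=3: 15>6, skip
j=4: 2≤6, i=1, swap(1,4) ⇒ [4,2,16,15,11,5,13,14,9,12,10,7,6]
j=5: 5≤6, i=2, swap(2,5) ⇒ [4,2,5,15,11,16,13,14,9,12,10,7,6]
j=6: 13>6, skip
(after j=6) data = [4,2,5,15,11,16,13,14,9,12,10,7,6]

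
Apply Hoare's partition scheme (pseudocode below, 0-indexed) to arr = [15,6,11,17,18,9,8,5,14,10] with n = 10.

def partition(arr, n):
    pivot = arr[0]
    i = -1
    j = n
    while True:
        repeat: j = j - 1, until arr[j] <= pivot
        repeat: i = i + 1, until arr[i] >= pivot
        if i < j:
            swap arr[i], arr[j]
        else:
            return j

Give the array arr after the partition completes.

[10,6,11,14,5,9,8,18,17,15]

pivot=15
j stops at 9 (10), i stops at 0 (15); swap ⇒ [10,6,11,17,18,9,8,5,14,15]
j stops at 8 (14), i stops at 3 (17); swap ⇒ [10,6,11,14,18,9,8,5,17,15]
j stops at 7 (5), i stops at 4 (18); swap ⇒ [10,6,11,14,5,9,8,18,17,15]
j stops at 6, i stops at 7; i≥j ⇒ return 6. arr=[10,6,11,14,5,9,8,18,17,15]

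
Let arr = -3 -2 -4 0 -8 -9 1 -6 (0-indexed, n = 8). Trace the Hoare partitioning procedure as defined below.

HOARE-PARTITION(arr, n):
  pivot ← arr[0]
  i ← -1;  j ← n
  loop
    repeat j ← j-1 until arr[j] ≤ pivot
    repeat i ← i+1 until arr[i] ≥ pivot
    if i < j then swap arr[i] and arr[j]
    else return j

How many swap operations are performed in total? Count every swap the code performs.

3

pivot=-3
j stops at 7 (-6), i stops at 0 (-3); swap ⇒ -6 -2 -4 0 -8 -9 1 -3
j stops at 5 (-9), i stops at 1 (-2); swap ⇒ -6 -9 -4 0 -8 -2 1 -3
j stops at 4 (-8), i stops at 3 (0); swap ⇒ -6 -9 -4 -8 0 -2 1 -3
j stops at 3, i stops at 4; i≥j ⇒ return 3. arr=-6 -9 -4 -8 0 -2 1 -3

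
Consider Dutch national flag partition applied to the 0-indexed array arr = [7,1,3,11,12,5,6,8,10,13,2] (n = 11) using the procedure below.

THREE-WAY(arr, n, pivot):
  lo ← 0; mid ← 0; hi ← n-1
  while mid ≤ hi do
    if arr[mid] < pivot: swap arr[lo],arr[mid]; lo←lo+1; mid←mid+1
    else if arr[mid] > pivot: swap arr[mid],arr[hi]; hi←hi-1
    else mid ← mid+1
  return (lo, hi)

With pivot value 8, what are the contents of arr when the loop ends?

pivot = 8; lo=0, mid=0, hi=10
arr[mid]=7<8: swap arr[0],arr[0]; lo=1,mid=1 → [7,1,3,11,12,5,6,8,10,13,2]
arr[mid]=1<8: swap arr[1],arr[1]; lo=2,mid=2 → [7,1,3,11,12,5,6,8,10,13,2]
arr[mid]=3<8: swap arr[2],arr[2]; lo=3,mid=3 → [7,1,3,11,12,5,6,8,10,13,2]
arr[mid]=11>8: swap arr[3],arr[10]; hi=9 → [7,1,3,2,12,5,6,8,10,13,11]
arr[mid]=2<8: swap arr[3],arr[3]; lo=4,mid=4 → [7,1,3,2,12,5,6,8,10,13,11]
arr[mid]=12>8: swap arr[4],arr[9]; hi=8 → [7,1,3,2,13,5,6,8,10,12,11]
arr[mid]=13>8: swap arr[4],arr[8]; hi=7 → [7,1,3,2,10,5,6,8,13,12,11]
arr[mid]=10>8: swap arr[4],arr[7]; hi=6 → [7,1,3,2,8,5,6,10,13,12,11]
arr[mid]=8=8: mid=5
arr[mid]=5<8: swap arr[4],arr[5]; lo=5,mid=6 → [7,1,3,2,5,8,6,10,13,12,11]
arr[mid]=6<8: swap arr[5],arr[6]; lo=6,mid=7 → [7,1,3,2,5,6,8,10,13,12,11]
end: lo=6, hi=6; arr = [7,1,3,2,5,6,8,10,13,12,11]

[7,1,3,2,5,6,8,10,13,12,11]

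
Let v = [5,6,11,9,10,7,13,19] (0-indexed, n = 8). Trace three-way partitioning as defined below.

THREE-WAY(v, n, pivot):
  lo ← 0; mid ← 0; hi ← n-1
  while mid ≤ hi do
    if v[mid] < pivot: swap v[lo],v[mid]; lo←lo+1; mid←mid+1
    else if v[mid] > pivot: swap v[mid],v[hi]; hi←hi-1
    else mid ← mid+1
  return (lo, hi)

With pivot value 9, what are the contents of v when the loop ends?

[5,6,7,9,10,13,19,11]

lo=0 mid=0 hi=7
5<9: swap(0,0), lo=1 mid=1 ⇒ [5,6,11,9,10,7,13,19]
6<9: swap(1,1), lo=2 mid=2 ⇒ [5,6,11,9,10,7,13,19]
11>9: swap(2,7), hi=6 ⇒ [5,6,19,9,10,7,13,11]
19>9: swap(2,6), hi=5 ⇒ [5,6,13,9,10,7,19,11]
13>9: swap(2,5), hi=4 ⇒ [5,6,7,9,10,13,19,11]
7<9: swap(2,2), lo=3 mid=3 ⇒ [5,6,7,9,10,13,19,11]
9=9: mid=4
10>9: swap(4,4), hi=3 ⇒ [5,6,7,9,10,13,19,11]
done. lo=3 hi=3; v=[5,6,7,9,10,13,19,11]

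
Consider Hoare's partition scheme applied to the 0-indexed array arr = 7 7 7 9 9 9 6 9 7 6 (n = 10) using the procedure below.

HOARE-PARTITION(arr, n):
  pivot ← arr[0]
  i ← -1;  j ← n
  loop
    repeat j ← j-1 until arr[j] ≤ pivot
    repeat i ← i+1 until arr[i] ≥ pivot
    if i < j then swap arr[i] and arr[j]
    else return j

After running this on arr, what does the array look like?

6 7 6 9 9 9 7 9 7 7

pivot = arr[0] = 7; i = -1, j = 10
j→9 (arr[9]=6≤7), i→0 (arr[0]=7≥7); i<j, swap → 6 7 7 9 9 9 6 9 7 7
j→8 (arr[8]=7≤7), i→1 (arr[1]=7≥7); i<j, swap → 6 7 7 9 9 9 6 9 7 7
j→6 (arr[6]=6≤7), i→2 (arr[2]=7≥7); i<j, swap → 6 7 6 9 9 9 7 9 7 7
j→2, i→3; i≥j, return j=2. arr = 6 7 6 9 9 9 7 9 7 7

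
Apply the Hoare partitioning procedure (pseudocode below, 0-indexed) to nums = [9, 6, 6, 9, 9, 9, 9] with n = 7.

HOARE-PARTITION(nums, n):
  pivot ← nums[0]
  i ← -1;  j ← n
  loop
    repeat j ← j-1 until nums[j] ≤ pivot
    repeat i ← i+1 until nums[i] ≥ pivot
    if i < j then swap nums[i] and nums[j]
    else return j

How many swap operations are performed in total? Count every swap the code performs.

pivot = nums[0] = 9; i = -1, j = 7
j→6 (nums[6]=9≤9), i→0 (nums[0]=9≥9); i<j, swap → [9, 6, 6, 9, 9, 9, 9]
j→5 (nums[5]=9≤9), i→3 (nums[3]=9≥9); i<j, swap → [9, 6, 6, 9, 9, 9, 9]
j→4, i→4; i≥j, return j=4. nums = [9, 6, 6, 9, 9, 9, 9]

2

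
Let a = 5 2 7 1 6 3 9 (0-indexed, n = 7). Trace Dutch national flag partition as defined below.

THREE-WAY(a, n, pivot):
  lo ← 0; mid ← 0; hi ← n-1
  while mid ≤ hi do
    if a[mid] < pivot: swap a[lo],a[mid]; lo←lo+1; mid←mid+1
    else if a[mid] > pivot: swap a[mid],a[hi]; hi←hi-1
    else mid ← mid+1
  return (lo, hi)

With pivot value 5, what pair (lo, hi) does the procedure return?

lo=0 mid=0 hi=6
5=5: mid=1
2<5: swap(0,1), lo=1 mid=2 ⇒ 2 5 7 1 6 3 9
7>5: swap(2,6), hi=5 ⇒ 2 5 9 1 6 3 7
9>5: swap(2,5), hi=4 ⇒ 2 5 3 1 6 9 7
3<5: swap(1,2), lo=2 mid=3 ⇒ 2 3 5 1 6 9 7
1<5: swap(2,3), lo=3 mid=4 ⇒ 2 3 1 5 6 9 7
6>5: swap(4,4), hi=3 ⇒ 2 3 1 5 6 9 7
done. lo=3 hi=3; a=2 3 1 5 6 9 7

(3, 3)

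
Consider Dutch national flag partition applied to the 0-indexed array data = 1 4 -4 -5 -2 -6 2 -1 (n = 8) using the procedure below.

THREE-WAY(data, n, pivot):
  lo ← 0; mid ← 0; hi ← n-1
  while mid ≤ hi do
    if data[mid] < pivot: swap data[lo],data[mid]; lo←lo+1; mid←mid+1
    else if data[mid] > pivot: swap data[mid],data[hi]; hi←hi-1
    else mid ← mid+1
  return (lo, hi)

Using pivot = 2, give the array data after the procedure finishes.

pivot = 2; lo=0, mid=0, hi=7
data[mid]=1<2: swap data[0],data[0]; lo=1,mid=1 → 1 4 -4 -5 -2 -6 2 -1
data[mid]=4>2: swap data[1],data[7]; hi=6 → 1 -1 -4 -5 -2 -6 2 4
data[mid]=-1<2: swap data[1],data[1]; lo=2,mid=2 → 1 -1 -4 -5 -2 -6 2 4
data[mid]=-4<2: swap data[2],data[2]; lo=3,mid=3 → 1 -1 -4 -5 -2 -6 2 4
data[mid]=-5<2: swap data[3],data[3]; lo=4,mid=4 → 1 -1 -4 -5 -2 -6 2 4
data[mid]=-2<2: swap data[4],data[4]; lo=5,mid=5 → 1 -1 -4 -5 -2 -6 2 4
data[mid]=-6<2: swap data[5],data[5]; lo=6,mid=6 → 1 -1 -4 -5 -2 -6 2 4
data[mid]=2=2: mid=7
end: lo=6, hi=6; data = 1 -1 -4 -5 -2 -6 2 4

1 -1 -4 -5 -2 -6 2 4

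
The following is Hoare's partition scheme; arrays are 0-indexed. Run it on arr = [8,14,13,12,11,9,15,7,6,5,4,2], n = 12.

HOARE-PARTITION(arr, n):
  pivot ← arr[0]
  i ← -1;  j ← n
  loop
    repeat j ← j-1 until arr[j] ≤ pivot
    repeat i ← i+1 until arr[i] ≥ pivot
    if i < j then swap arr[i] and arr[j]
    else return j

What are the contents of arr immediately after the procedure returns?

pivot=8
j stops at 11 (2), i stops at 0 (8); swap ⇒ [2,14,13,12,11,9,15,7,6,5,4,8]
j stops at 10 (4), i stops at 1 (14); swap ⇒ [2,4,13,12,11,9,15,7,6,5,14,8]
j stops at 9 (5), i stops at 2 (13); swap ⇒ [2,4,5,12,11,9,15,7,6,13,14,8]
j stops at 8 (6), i stops at 3 (12); swap ⇒ [2,4,5,6,11,9,15,7,12,13,14,8]
j stops at 7 (7), i stops at 4 (11); swap ⇒ [2,4,5,6,7,9,15,11,12,13,14,8]
j stops at 4, i stops at 5; i≥j ⇒ return 4. arr=[2,4,5,6,7,9,15,11,12,13,14,8]

[2,4,5,6,7,9,15,11,12,13,14,8]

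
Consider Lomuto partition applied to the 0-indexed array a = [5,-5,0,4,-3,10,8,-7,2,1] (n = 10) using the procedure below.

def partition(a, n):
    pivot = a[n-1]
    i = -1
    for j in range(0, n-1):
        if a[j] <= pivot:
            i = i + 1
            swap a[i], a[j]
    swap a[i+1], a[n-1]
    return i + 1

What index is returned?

pivot = a[9] = 1; i = -1
j=0: a[0]=5 > 1 → no swap
j=1: a[1]=-5 ≤ 1 → i=0, swap a[0],a[1] → [-5,5,0,4,-3,10,8,-7,2,1]
j=2: a[2]=0 ≤ 1 → i=1, swap a[1],a[2] → [-5,0,5,4,-3,10,8,-7,2,1]
j=3: a[3]=4 > 1 → no swap
j=4: a[4]=-3 ≤ 1 → i=2, swap a[2],a[4] → [-5,0,-3,4,5,10,8,-7,2,1]
j=5: a[5]=10 > 1 → no swap
j=6: a[6]=8 > 1 → no swap
j=7: a[7]=-7 ≤ 1 → i=3, swap a[3],a[7] → [-5,0,-3,-7,5,10,8,4,2,1]
j=8: a[8]=2 > 1 → no swap
final swap a[4],a[9] → [-5,0,-3,-7,1,10,8,4,2,5]; return 4

4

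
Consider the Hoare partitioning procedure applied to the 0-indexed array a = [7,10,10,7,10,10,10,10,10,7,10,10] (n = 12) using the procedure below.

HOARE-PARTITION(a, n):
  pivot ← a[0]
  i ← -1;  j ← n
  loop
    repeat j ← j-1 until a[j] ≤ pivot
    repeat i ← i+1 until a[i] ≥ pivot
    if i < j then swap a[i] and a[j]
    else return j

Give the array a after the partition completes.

pivot=7
j stops at 9 (7), i stops at 0 (7); swap ⇒ [7,10,10,7,10,10,10,10,10,7,10,10]
j stops at 3 (7), i stops at 1 (10); swap ⇒ [7,7,10,10,10,10,10,10,10,7,10,10]
j stops at 1, i stops at 2; i≥j ⇒ return 1. a=[7,7,10,10,10,10,10,10,10,7,10,10]

[7,7,10,10,10,10,10,10,10,7,10,10]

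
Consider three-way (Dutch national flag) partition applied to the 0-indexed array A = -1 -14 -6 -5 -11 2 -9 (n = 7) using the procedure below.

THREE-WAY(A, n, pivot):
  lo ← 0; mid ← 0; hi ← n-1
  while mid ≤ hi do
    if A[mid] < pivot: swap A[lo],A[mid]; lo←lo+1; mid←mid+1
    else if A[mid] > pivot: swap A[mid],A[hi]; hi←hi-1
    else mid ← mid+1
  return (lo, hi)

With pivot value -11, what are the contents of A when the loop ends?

lo=0 mid=0 hi=6
-1>-11: swap(0,6), hi=5 ⇒ -9 -14 -6 -5 -11 2 -1
-9>-11: swap(0,5), hi=4 ⇒ 2 -14 -6 -5 -11 -9 -1
2>-11: swap(0,4), hi=3 ⇒ -11 -14 -6 -5 2 -9 -1
-11=-11: mid=1
-14<-11: swap(0,1), lo=1 mid=2 ⇒ -14 -11 -6 -5 2 -9 -1
-6>-11: swap(2,3), hi=2 ⇒ -14 -11 -5 -6 2 -9 -1
-5>-11: swap(2,2), hi=1 ⇒ -14 -11 -5 -6 2 -9 -1
done. lo=1 hi=1; A=-14 -11 -5 -6 2 -9 -1

-14 -11 -5 -6 2 -9 -1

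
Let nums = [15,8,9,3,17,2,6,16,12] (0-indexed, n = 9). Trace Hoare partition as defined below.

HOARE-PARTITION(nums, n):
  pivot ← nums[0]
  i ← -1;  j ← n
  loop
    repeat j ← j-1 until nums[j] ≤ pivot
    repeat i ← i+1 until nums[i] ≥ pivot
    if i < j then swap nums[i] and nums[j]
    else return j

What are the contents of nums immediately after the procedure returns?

pivot = nums[0] = 15; i = -1, j = 9
j→8 (nums[8]=12≤15), i→0 (nums[0]=15≥15); i<j, swap → [12,8,9,3,17,2,6,16,15]
j→6 (nums[6]=6≤15), i→4 (nums[4]=17≥15); i<j, swap → [12,8,9,3,6,2,17,16,15]
j→5, i→6; i≥j, return j=5. nums = [12,8,9,3,6,2,17,16,15]

[12,8,9,3,6,2,17,16,15]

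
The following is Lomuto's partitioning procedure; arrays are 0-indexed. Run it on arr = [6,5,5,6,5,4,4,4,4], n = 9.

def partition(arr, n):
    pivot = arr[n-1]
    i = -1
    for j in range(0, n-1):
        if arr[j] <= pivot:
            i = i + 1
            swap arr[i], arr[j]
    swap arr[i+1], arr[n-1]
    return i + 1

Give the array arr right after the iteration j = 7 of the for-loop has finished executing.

[4,4,4,6,5,6,5,5,4]

pivot=4, i=-1
j=0: 6>4, skip
j=1: 5>4, skip
j=2: 5>4, skip
j=3: 6>4, skip
j=4: 5>4, skip
j=5: 4≤4, i=0, swap(0,5) ⇒ [4,5,5,6,5,6,4,4,4]
j=6: 4≤4, i=1, swap(1,6) ⇒ [4,4,5,6,5,6,5,4,4]
j=7: 4≤4, i=2, swap(2,7) ⇒ [4,4,4,6,5,6,5,5,4]
(after j=7) arr = [4,4,4,6,5,6,5,5,4]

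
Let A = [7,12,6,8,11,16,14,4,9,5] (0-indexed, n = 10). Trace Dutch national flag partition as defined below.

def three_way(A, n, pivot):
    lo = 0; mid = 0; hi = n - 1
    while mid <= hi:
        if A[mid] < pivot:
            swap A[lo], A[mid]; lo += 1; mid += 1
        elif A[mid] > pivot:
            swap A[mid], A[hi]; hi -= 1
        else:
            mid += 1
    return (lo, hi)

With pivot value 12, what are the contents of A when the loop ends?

[7,6,8,11,5,9,4,12,14,16]

pivot = 12; lo=0, mid=0, hi=9
A[mid]=7<12: swap A[0],A[0]; lo=1,mid=1 → [7,12,6,8,11,16,14,4,9,5]
A[mid]=12=12: mid=2
A[mid]=6<12: swap A[1],A[2]; lo=2,mid=3 → [7,6,12,8,11,16,14,4,9,5]
A[mid]=8<12: swap A[2],A[3]; lo=3,mid=4 → [7,6,8,12,11,16,14,4,9,5]
A[mid]=11<12: swap A[3],A[4]; lo=4,mid=5 → [7,6,8,11,12,16,14,4,9,5]
A[mid]=16>12: swap A[5],A[9]; hi=8 → [7,6,8,11,12,5,14,4,9,16]
A[mid]=5<12: swap A[4],A[5]; lo=5,mid=6 → [7,6,8,11,5,12,14,4,9,16]
A[mid]=14>12: swap A[6],A[8]; hi=7 → [7,6,8,11,5,12,9,4,14,16]
A[mid]=9<12: swap A[5],A[6]; lo=6,mid=7 → [7,6,8,11,5,9,12,4,14,16]
A[mid]=4<12: swap A[6],A[7]; lo=7,mid=8 → [7,6,8,11,5,9,4,12,14,16]
end: lo=7, hi=7; A = [7,6,8,11,5,9,4,12,14,16]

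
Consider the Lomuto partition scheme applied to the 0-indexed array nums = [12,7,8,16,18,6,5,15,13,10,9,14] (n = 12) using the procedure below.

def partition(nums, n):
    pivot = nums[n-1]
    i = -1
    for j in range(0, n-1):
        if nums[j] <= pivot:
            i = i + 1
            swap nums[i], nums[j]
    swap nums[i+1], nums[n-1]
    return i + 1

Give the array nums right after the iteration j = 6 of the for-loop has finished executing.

[12,7,8,6,5,16,18,15,13,10,9,14]

pivot = nums[11] = 14; i = -1
j=0: nums[0]=12 ≤ 14 → i=0, swap nums[0],nums[0] (no change) → [12,7,8,16,18,6,5,15,13,10,9,14]
j=1: nums[1]=7 ≤ 14 → i=1, swap nums[1],nums[1] (no change) → [12,7,8,16,18,6,5,15,13,10,9,14]
j=2: nums[2]=8 ≤ 14 → i=2, swap nums[2],nums[2] (no change) → [12,7,8,16,18,6,5,15,13,10,9,14]
j=3: nums[3]=16 > 14 → no swap
j=4: nums[4]=18 > 14 → no swap
j=5: nums[5]=6 ≤ 14 → i=3, swap nums[3],nums[5] → [12,7,8,6,18,16,5,15,13,10,9,14]
j=6: nums[6]=5 ≤ 14 → i=4, swap nums[4],nums[6] → [12,7,8,6,5,16,18,15,13,10,9,14]
(after j=6) nums = [12,7,8,6,5,16,18,15,13,10,9,14]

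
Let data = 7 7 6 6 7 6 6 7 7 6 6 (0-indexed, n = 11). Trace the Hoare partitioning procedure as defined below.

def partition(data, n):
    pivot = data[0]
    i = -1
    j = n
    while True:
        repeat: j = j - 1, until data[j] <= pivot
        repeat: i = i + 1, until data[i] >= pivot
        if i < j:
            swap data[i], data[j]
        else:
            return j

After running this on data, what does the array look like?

6 6 6 6 7 6 6 7 7 7 7

pivot = data[0] = 7; i = -1, j = 11
j→10 (data[10]=6≤7), i→0 (data[0]=7≥7); i<j, swap → 6 7 6 6 7 6 6 7 7 6 7
j→9 (data[9]=6≤7), i→1 (data[1]=7≥7); i<j, swap → 6 6 6 6 7 6 6 7 7 7 7
j→8 (data[8]=7≤7), i→4 (data[4]=7≥7); i<j, swap → 6 6 6 6 7 6 6 7 7 7 7
j→7, i→7; i≥j, return j=7. data = 6 6 6 6 7 6 6 7 7 7 7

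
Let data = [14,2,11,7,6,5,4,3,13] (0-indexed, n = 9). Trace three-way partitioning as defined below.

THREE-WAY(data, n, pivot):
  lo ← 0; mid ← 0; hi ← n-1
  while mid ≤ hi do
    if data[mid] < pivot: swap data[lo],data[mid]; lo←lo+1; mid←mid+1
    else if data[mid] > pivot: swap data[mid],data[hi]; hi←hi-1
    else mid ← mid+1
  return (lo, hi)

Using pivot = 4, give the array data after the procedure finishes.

lo=0 mid=0 hi=8
14>4: swap(0,8), hi=7 ⇒ [13,2,11,7,6,5,4,3,14]
13>4: swap(0,7), hi=6 ⇒ [3,2,11,7,6,5,4,13,14]
3<4: swap(0,0), lo=1 mid=1 ⇒ [3,2,11,7,6,5,4,13,14]
2<4: swap(1,1), lo=2 mid=2 ⇒ [3,2,11,7,6,5,4,13,14]
11>4: swap(2,6), hi=5 ⇒ [3,2,4,7,6,5,11,13,14]
4=4: mid=3
7>4: swap(3,5), hi=4 ⇒ [3,2,4,5,6,7,11,13,14]
5>4: swap(3,4), hi=3 ⇒ [3,2,4,6,5,7,11,13,14]
6>4: swap(3,3), hi=2 ⇒ [3,2,4,6,5,7,11,13,14]
done. lo=2 hi=2; data=[3,2,4,6,5,7,11,13,14]

[3,2,4,6,5,7,11,13,14]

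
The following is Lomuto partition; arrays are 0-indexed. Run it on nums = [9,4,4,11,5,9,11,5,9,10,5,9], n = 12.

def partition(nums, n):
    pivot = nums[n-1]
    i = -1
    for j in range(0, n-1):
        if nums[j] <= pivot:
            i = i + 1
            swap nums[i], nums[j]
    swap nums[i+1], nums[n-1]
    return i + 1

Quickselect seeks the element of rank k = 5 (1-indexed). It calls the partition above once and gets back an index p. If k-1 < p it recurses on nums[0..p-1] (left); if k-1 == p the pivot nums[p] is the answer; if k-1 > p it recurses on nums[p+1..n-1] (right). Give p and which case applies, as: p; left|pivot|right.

pivot = nums[11] = 9; i = -1
j=0: nums[0]=9 ≤ 9 → i=0, swap nums[0],nums[0] (no change) → [9,4,4,11,5,9,11,5,9,10,5,9]
j=1: nums[1]=4 ≤ 9 → i=1, swap nums[1],nums[1] (no change) → [9,4,4,11,5,9,11,5,9,10,5,9]
j=2: nums[2]=4 ≤ 9 → i=2, swap nums[2],nums[2] (no change) → [9,4,4,11,5,9,11,5,9,10,5,9]
j=3: nums[3]=11 > 9 → no swap
j=4: nums[4]=5 ≤ 9 → i=3, swap nums[3],nums[4] → [9,4,4,5,11,9,11,5,9,10,5,9]
j=5: nums[5]=9 ≤ 9 → i=4, swap nums[4],nums[5] → [9,4,4,5,9,11,11,5,9,10,5,9]
j=6: nums[6]=11 > 9 → no swap
j=7: nums[7]=5 ≤ 9 → i=5, swap nums[5],nums[7] → [9,4,4,5,9,5,11,11,9,10,5,9]
j=8: nums[8]=9 ≤ 9 → i=6, swap nums[6],nums[8] → [9,4,4,5,9,5,9,11,11,10,5,9]
j=9: nums[9]=10 > 9 → no swap
j=10: nums[10]=5 ≤ 9 → i=7, swap nums[7],nums[10] → [9,4,4,5,9,5,9,5,11,10,11,9]
final swap nums[8],nums[11] → [9,4,4,5,9,5,9,5,9,10,11,11]; return 8
p = 8; k-1 = 4 < 8 ⇒ left

8; left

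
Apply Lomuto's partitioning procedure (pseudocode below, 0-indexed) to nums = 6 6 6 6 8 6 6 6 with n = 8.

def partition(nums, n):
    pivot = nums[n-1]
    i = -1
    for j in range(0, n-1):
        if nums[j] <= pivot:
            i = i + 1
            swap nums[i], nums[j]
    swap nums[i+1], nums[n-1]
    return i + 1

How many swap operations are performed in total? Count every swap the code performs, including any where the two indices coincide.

7

pivot = nums[7] = 6; i = -1
j=0: nums[0]=6 ≤ 6 → i=0, swap nums[0],nums[0] (no change) → 6 6 6 6 8 6 6 6
j=1: nums[1]=6 ≤ 6 → i=1, swap nums[1],nums[1] (no change) → 6 6 6 6 8 6 6 6
j=2: nums[2]=6 ≤ 6 → i=2, swap nums[2],nums[2] (no change) → 6 6 6 6 8 6 6 6
j=3: nums[3]=6 ≤ 6 → i=3, swap nums[3],nums[3] (no change) → 6 6 6 6 8 6 6 6
j=4: nums[4]=8 > 6 → no swap
j=5: nums[5]=6 ≤ 6 → i=4, swap nums[4],nums[5] → 6 6 6 6 6 8 6 6
j=6: nums[6]=6 ≤ 6 → i=5, swap nums[5],nums[6] → 6 6 6 6 6 6 8 6
final swap nums[6],nums[7] → 6 6 6 6 6 6 6 8; return 6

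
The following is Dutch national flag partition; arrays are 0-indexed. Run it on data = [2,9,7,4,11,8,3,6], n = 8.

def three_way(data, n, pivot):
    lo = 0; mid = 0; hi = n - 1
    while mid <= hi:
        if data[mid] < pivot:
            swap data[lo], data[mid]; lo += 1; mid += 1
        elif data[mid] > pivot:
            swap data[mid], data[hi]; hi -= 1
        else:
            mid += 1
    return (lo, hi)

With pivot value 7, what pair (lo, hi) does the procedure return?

pivot = 7; lo=0, mid=0, hi=7
data[mid]=2<7: swap data[0],data[0]; lo=1,mid=1 → [2,9,7,4,11,8,3,6]
data[mid]=9>7: swap data[1],data[7]; hi=6 → [2,6,7,4,11,8,3,9]
data[mid]=6<7: swap data[1],data[1]; lo=2,mid=2 → [2,6,7,4,11,8,3,9]
data[mid]=7=7: mid=3
data[mid]=4<7: swap data[2],data[3]; lo=3,mid=4 → [2,6,4,7,11,8,3,9]
data[mid]=11>7: swap data[4],data[6]; hi=5 → [2,6,4,7,3,8,11,9]
data[mid]=3<7: swap data[3],data[4]; lo=4,mid=5 → [2,6,4,3,7,8,11,9]
data[mid]=8>7: swap data[5],data[5]; hi=4 → [2,6,4,3,7,8,11,9]
end: lo=4, hi=4; data = [2,6,4,3,7,8,11,9]

(4, 4)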